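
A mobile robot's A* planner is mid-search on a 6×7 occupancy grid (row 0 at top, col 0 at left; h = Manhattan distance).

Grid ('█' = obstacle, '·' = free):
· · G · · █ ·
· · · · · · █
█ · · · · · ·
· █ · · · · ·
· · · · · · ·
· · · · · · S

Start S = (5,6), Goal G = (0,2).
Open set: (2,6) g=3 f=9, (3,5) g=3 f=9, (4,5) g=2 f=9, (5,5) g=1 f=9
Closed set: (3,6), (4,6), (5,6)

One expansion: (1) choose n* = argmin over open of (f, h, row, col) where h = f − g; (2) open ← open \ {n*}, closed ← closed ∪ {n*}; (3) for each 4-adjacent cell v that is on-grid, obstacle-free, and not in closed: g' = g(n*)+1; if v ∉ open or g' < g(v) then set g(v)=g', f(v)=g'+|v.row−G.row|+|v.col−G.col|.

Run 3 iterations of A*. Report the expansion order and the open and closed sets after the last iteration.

step 1: expand (2,6) (f=9, h=6) → closed; open now [(2,5) g=4 f=9, (3,5) g=3 f=9, (4,5) g=2 f=9, (5,5) g=1 f=9]
step 2: expand (2,5) (f=9, h=5) → closed; open now [(1,5) g=5 f=9, (2,4) g=5 f=9, (3,5) g=3 f=9, (4,5) g=2 f=9, (5,5) g=1 f=9]
step 3: expand (1,5) (f=9, h=4) → closed; open now [(1,4) g=6 f=9, (2,4) g=5 f=9, (3,5) g=3 f=9, (4,5) g=2 f=9, (5,5) g=1 f=9]

order=[(2,6) → (2,5) → (1,5)]; open=[(1,4) g=6 f=9, (2,4) g=5 f=9, (3,5) g=3 f=9, (4,5) g=2 f=9, (5,5) g=1 f=9]; closed=[(1,5), (2,5), (2,6), (3,6), (4,6), (5,6)]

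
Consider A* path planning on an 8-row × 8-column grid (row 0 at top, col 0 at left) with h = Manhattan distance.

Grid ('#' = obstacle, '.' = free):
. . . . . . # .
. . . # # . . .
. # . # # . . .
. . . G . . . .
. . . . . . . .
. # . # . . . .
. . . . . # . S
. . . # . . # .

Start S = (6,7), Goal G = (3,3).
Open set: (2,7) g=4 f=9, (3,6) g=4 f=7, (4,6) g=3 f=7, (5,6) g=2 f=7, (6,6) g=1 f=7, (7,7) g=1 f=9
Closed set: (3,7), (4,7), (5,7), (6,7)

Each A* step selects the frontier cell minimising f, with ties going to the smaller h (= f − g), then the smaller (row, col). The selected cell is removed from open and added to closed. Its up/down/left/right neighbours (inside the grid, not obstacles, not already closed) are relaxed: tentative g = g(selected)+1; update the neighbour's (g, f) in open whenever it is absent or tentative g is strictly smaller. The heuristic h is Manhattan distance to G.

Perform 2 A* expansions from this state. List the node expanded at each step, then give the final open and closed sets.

order=[(3,6) → (3,5)]; open=[(2,5) g=6 f=9, (2,6) g=5 f=9, (2,7) g=4 f=9, (3,4) g=6 f=7, (4,5) g=6 f=9, (4,6) g=3 f=7, (5,6) g=2 f=7, (6,6) g=1 f=7, (7,7) g=1 f=9]; closed=[(3,5), (3,6), (3,7), (4,7), (5,7), (6,7)]

step 1: expand (3,6) (f=7, h=3) → closed; open now [(2,6) g=5 f=9, (2,7) g=4 f=9, (3,5) g=5 f=7, (4,6) g=3 f=7, (5,6) g=2 f=7, (6,6) g=1 f=7, (7,7) g=1 f=9]
step 2: expand (3,5) (f=7, h=2) → closed; open now [(2,5) g=6 f=9, (2,6) g=5 f=9, (2,7) g=4 f=9, (3,4) g=6 f=7, (4,5) g=6 f=9, (4,6) g=3 f=7, (5,6) g=2 f=7, (6,6) g=1 f=7, (7,7) g=1 f=9]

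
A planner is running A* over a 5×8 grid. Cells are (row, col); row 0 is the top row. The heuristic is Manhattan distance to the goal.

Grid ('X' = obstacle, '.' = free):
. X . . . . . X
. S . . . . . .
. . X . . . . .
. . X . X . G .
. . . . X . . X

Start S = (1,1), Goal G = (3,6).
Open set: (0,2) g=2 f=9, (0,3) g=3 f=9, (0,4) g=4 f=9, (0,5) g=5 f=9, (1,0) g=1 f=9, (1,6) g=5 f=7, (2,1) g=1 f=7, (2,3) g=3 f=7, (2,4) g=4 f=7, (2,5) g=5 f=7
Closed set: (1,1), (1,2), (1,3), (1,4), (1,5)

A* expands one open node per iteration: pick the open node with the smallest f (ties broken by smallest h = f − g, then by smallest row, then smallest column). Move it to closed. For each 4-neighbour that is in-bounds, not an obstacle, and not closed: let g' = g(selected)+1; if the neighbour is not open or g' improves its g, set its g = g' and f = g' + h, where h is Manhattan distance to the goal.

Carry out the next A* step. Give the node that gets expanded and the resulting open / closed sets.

step 1: expand (1,6) (f=7, h=2) → closed; open now [(0,2) g=2 f=9, (0,3) g=3 f=9, (0,4) g=4 f=9, (0,5) g=5 f=9, (0,6) g=6 f=9, (1,0) g=1 f=9, (1,7) g=6 f=9, (2,1) g=1 f=7, (2,3) g=3 f=7, (2,4) g=4 f=7, (2,5) g=5 f=7, (2,6) g=6 f=7]

expanded=(1,6); open=[(0,2) g=2 f=9, (0,3) g=3 f=9, (0,4) g=4 f=9, (0,5) g=5 f=9, (0,6) g=6 f=9, (1,0) g=1 f=9, (1,7) g=6 f=9, (2,1) g=1 f=7, (2,3) g=3 f=7, (2,4) g=4 f=7, (2,5) g=5 f=7, (2,6) g=6 f=7]; closed=[(1,1), (1,2), (1,3), (1,4), (1,5), (1,6)]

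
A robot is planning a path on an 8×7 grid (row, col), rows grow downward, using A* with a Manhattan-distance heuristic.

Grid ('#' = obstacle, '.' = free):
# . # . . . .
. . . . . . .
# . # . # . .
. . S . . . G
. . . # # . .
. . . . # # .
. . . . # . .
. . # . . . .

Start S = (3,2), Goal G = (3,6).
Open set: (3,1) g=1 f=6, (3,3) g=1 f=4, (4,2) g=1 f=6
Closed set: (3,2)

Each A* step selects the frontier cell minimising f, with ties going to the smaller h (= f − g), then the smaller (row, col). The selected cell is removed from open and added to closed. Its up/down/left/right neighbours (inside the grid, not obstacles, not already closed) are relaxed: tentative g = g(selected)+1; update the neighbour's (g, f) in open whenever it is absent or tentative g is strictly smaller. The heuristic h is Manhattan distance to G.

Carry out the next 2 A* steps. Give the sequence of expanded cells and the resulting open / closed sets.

order=[(3,3) → (3,4)]; open=[(2,3) g=2 f=6, (3,1) g=1 f=6, (3,5) g=3 f=4, (4,2) g=1 f=6]; closed=[(3,2), (3,3), (3,4)]

step 1: expand (3,3) (f=4, h=3) → closed; open now [(2,3) g=2 f=6, (3,1) g=1 f=6, (3,4) g=2 f=4, (4,2) g=1 f=6]
step 2: expand (3,4) (f=4, h=2) → closed; open now [(2,3) g=2 f=6, (3,1) g=1 f=6, (3,5) g=3 f=4, (4,2) g=1 f=6]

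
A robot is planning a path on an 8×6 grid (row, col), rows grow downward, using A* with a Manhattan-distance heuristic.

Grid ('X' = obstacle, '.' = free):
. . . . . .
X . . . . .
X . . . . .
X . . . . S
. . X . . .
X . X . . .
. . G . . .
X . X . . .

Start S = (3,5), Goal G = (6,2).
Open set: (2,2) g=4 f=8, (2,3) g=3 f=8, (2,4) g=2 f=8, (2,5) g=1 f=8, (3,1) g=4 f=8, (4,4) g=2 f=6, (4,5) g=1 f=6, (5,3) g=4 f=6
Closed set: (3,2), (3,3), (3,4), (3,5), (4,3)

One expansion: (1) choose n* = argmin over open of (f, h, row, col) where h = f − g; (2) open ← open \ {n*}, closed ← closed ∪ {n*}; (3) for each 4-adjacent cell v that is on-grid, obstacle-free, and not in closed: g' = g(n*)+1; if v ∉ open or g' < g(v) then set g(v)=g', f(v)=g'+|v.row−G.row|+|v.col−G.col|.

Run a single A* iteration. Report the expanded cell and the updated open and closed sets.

step 1: expand (5,3) (f=6, h=2) → closed; open now [(2,2) g=4 f=8, (2,3) g=3 f=8, (2,4) g=2 f=8, (2,5) g=1 f=8, (3,1) g=4 f=8, (4,4) g=2 f=6, (4,5) g=1 f=6, (5,4) g=5 f=8, (6,3) g=5 f=6]

expanded=(5,3); open=[(2,2) g=4 f=8, (2,3) g=3 f=8, (2,4) g=2 f=8, (2,5) g=1 f=8, (3,1) g=4 f=8, (4,4) g=2 f=6, (4,5) g=1 f=6, (5,4) g=5 f=8, (6,3) g=5 f=6]; closed=[(3,2), (3,3), (3,4), (3,5), (4,3), (5,3)]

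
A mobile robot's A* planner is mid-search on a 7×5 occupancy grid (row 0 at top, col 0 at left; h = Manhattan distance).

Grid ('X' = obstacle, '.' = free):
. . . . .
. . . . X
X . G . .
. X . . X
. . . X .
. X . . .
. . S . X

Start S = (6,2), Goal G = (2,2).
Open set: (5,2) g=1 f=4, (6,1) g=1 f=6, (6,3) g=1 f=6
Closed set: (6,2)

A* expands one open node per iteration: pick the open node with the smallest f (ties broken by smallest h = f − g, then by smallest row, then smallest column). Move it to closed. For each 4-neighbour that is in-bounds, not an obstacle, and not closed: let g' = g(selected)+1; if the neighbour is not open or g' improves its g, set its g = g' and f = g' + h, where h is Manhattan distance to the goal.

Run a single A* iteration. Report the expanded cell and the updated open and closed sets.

expanded=(5,2); open=[(4,2) g=2 f=4, (5,3) g=2 f=6, (6,1) g=1 f=6, (6,3) g=1 f=6]; closed=[(5,2), (6,2)]

step 1: expand (5,2) (f=4, h=3) → closed; open now [(4,2) g=2 f=4, (5,3) g=2 f=6, (6,1) g=1 f=6, (6,3) g=1 f=6]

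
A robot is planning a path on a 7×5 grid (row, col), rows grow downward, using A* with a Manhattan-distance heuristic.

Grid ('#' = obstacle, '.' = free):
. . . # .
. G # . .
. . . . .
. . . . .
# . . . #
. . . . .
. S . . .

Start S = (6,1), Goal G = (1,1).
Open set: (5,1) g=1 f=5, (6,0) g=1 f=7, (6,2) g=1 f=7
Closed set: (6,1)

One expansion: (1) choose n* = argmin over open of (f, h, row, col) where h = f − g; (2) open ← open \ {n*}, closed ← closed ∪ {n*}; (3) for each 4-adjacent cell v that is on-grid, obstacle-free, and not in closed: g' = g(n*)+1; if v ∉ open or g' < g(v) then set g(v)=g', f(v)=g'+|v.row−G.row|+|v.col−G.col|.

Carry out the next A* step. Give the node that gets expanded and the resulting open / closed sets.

step 1: expand (5,1) (f=5, h=4) → closed; open now [(4,1) g=2 f=5, (5,0) g=2 f=7, (5,2) g=2 f=7, (6,0) g=1 f=7, (6,2) g=1 f=7]

expanded=(5,1); open=[(4,1) g=2 f=5, (5,0) g=2 f=7, (5,2) g=2 f=7, (6,0) g=1 f=7, (6,2) g=1 f=7]; closed=[(5,1), (6,1)]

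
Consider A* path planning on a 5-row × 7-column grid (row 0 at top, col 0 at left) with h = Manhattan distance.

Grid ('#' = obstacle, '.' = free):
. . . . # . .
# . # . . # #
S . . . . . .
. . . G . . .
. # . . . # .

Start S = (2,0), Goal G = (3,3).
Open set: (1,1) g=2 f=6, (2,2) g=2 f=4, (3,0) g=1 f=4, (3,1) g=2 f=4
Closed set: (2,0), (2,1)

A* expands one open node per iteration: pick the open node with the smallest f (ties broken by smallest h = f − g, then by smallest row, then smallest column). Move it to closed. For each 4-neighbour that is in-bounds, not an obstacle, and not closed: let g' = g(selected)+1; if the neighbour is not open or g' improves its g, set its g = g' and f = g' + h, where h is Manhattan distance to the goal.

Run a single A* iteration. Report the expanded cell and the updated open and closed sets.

step 1: expand (2,2) (f=4, h=2) → closed; open now [(1,1) g=2 f=6, (2,3) g=3 f=4, (3,0) g=1 f=4, (3,1) g=2 f=4, (3,2) g=3 f=4]

expanded=(2,2); open=[(1,1) g=2 f=6, (2,3) g=3 f=4, (3,0) g=1 f=4, (3,1) g=2 f=4, (3,2) g=3 f=4]; closed=[(2,0), (2,1), (2,2)]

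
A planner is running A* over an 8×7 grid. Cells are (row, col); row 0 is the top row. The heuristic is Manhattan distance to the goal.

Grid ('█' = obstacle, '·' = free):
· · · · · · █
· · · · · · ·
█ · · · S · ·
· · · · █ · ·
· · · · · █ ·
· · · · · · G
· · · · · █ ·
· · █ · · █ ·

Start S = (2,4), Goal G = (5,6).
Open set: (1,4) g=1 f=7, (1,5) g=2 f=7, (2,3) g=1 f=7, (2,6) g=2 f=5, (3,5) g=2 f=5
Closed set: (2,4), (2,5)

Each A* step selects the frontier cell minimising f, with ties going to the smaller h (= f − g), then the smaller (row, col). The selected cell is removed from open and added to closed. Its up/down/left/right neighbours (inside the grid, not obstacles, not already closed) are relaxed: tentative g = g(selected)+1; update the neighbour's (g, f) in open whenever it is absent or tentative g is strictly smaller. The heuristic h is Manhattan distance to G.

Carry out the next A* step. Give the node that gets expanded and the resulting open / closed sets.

expanded=(2,6); open=[(1,4) g=1 f=7, (1,5) g=2 f=7, (1,6) g=3 f=7, (2,3) g=1 f=7, (3,5) g=2 f=5, (3,6) g=3 f=5]; closed=[(2,4), (2,5), (2,6)]

step 1: expand (2,6) (f=5, h=3) → closed; open now [(1,4) g=1 f=7, (1,5) g=2 f=7, (1,6) g=3 f=7, (2,3) g=1 f=7, (3,5) g=2 f=5, (3,6) g=3 f=5]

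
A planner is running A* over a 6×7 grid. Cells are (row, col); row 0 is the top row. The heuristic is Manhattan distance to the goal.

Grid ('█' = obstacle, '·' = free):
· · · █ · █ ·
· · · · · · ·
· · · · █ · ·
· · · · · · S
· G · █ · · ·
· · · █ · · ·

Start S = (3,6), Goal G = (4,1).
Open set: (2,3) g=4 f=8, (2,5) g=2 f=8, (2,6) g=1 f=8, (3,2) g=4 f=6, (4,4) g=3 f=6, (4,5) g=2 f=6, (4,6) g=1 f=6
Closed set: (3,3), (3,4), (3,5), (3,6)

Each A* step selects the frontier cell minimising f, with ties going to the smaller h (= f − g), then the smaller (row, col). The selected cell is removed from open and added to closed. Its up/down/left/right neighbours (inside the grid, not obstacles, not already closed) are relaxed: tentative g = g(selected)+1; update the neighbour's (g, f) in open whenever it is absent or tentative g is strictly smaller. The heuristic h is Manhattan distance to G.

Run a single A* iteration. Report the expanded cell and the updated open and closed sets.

step 1: expand (3,2) (f=6, h=2) → closed; open now [(2,2) g=5 f=8, (2,3) g=4 f=8, (2,5) g=2 f=8, (2,6) g=1 f=8, (3,1) g=5 f=6, (4,2) g=5 f=6, (4,4) g=3 f=6, (4,5) g=2 f=6, (4,6) g=1 f=6]

expanded=(3,2); open=[(2,2) g=5 f=8, (2,3) g=4 f=8, (2,5) g=2 f=8, (2,6) g=1 f=8, (3,1) g=5 f=6, (4,2) g=5 f=6, (4,4) g=3 f=6, (4,5) g=2 f=6, (4,6) g=1 f=6]; closed=[(3,2), (3,3), (3,4), (3,5), (3,6)]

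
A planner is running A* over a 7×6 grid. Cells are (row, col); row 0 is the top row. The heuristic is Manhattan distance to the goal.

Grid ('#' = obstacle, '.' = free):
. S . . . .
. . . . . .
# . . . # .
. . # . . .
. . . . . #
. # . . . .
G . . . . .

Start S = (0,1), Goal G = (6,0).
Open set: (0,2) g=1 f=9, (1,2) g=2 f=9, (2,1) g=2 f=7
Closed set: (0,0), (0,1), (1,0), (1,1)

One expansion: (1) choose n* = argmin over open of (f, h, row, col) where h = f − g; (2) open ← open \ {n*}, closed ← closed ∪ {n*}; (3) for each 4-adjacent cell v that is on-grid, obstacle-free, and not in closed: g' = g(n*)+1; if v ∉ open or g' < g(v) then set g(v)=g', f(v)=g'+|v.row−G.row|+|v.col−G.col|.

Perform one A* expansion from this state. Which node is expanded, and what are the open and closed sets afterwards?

step 1: expand (2,1) (f=7, h=5) → closed; open now [(0,2) g=1 f=9, (1,2) g=2 f=9, (2,2) g=3 f=9, (3,1) g=3 f=7]

expanded=(2,1); open=[(0,2) g=1 f=9, (1,2) g=2 f=9, (2,2) g=3 f=9, (3,1) g=3 f=7]; closed=[(0,0), (0,1), (1,0), (1,1), (2,1)]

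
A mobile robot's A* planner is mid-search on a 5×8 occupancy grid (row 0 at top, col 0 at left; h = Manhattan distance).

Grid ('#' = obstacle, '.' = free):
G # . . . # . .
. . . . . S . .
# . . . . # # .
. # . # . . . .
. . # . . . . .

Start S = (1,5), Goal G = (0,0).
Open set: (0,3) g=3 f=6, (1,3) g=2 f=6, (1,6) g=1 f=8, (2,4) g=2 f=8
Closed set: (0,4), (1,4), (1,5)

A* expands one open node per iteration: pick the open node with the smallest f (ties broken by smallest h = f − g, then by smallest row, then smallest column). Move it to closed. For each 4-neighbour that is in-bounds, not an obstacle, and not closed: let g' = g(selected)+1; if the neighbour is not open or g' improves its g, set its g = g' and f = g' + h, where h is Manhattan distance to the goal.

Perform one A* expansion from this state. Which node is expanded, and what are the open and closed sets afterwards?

expanded=(0,3); open=[(0,2) g=4 f=6, (1,3) g=2 f=6, (1,6) g=1 f=8, (2,4) g=2 f=8]; closed=[(0,3), (0,4), (1,4), (1,5)]

step 1: expand (0,3) (f=6, h=3) → closed; open now [(0,2) g=4 f=6, (1,3) g=2 f=6, (1,6) g=1 f=8, (2,4) g=2 f=8]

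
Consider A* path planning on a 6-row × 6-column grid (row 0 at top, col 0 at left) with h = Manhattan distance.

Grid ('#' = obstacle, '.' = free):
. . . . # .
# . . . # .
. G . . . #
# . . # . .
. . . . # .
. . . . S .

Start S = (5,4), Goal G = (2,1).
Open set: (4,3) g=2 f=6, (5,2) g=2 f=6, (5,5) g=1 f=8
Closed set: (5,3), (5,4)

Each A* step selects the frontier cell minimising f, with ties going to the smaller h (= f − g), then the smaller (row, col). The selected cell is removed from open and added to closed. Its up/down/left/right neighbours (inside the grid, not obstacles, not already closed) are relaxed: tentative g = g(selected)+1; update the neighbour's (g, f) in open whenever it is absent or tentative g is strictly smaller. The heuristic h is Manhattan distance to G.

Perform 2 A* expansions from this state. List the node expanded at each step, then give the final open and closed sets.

order=[(4,3) → (4,2)]; open=[(3,2) g=4 f=6, (4,1) g=4 f=6, (5,2) g=2 f=6, (5,5) g=1 f=8]; closed=[(4,2), (4,3), (5,3), (5,4)]

step 1: expand (4,3) (f=6, h=4) → closed; open now [(4,2) g=3 f=6, (5,2) g=2 f=6, (5,5) g=1 f=8]
step 2: expand (4,2) (f=6, h=3) → closed; open now [(3,2) g=4 f=6, (4,1) g=4 f=6, (5,2) g=2 f=6, (5,5) g=1 f=8]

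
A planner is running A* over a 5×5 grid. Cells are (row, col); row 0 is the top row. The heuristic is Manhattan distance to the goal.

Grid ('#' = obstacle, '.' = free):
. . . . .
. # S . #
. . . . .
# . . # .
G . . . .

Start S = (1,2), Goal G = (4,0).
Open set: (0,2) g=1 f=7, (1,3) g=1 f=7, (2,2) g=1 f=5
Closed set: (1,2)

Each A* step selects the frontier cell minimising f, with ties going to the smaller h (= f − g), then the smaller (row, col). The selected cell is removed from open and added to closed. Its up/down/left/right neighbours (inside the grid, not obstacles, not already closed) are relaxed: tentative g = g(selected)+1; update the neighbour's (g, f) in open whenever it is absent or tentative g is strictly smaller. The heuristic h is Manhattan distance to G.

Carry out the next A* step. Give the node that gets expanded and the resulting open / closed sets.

step 1: expand (2,2) (f=5, h=4) → closed; open now [(0,2) g=1 f=7, (1,3) g=1 f=7, (2,1) g=2 f=5, (2,3) g=2 f=7, (3,2) g=2 f=5]

expanded=(2,2); open=[(0,2) g=1 f=7, (1,3) g=1 f=7, (2,1) g=2 f=5, (2,3) g=2 f=7, (3,2) g=2 f=5]; closed=[(1,2), (2,2)]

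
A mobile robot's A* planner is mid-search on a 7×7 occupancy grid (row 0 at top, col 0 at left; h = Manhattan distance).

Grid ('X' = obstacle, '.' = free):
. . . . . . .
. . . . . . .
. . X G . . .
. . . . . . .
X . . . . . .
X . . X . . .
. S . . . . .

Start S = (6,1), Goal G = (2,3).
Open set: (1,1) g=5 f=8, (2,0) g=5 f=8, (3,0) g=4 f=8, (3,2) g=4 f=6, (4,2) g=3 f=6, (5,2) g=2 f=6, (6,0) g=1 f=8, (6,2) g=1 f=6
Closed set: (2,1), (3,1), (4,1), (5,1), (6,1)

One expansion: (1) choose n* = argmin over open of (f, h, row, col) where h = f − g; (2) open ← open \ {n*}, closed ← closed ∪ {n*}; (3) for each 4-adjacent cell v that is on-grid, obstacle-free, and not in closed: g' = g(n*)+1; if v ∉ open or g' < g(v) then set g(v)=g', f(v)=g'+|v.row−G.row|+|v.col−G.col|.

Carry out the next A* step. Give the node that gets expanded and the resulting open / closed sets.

expanded=(3,2); open=[(1,1) g=5 f=8, (2,0) g=5 f=8, (3,0) g=4 f=8, (3,3) g=5 f=6, (4,2) g=3 f=6, (5,2) g=2 f=6, (6,0) g=1 f=8, (6,2) g=1 f=6]; closed=[(2,1), (3,1), (3,2), (4,1), (5,1), (6,1)]

step 1: expand (3,2) (f=6, h=2) → closed; open now [(1,1) g=5 f=8, (2,0) g=5 f=8, (3,0) g=4 f=8, (3,3) g=5 f=6, (4,2) g=3 f=6, (5,2) g=2 f=6, (6,0) g=1 f=8, (6,2) g=1 f=6]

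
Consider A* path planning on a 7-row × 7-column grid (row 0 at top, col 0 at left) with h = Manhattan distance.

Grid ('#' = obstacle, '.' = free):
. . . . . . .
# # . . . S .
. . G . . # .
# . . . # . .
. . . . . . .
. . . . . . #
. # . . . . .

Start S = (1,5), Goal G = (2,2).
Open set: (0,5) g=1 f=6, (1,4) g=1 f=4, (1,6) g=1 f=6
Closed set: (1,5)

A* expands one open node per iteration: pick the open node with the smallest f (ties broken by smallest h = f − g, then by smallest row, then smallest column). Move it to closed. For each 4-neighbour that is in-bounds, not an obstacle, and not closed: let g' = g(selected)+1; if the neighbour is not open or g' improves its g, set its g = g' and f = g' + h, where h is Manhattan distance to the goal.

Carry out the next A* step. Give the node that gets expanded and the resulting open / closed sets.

expanded=(1,4); open=[(0,4) g=2 f=6, (0,5) g=1 f=6, (1,3) g=2 f=4, (1,6) g=1 f=6, (2,4) g=2 f=4]; closed=[(1,4), (1,5)]

step 1: expand (1,4) (f=4, h=3) → closed; open now [(0,4) g=2 f=6, (0,5) g=1 f=6, (1,3) g=2 f=4, (1,6) g=1 f=6, (2,4) g=2 f=4]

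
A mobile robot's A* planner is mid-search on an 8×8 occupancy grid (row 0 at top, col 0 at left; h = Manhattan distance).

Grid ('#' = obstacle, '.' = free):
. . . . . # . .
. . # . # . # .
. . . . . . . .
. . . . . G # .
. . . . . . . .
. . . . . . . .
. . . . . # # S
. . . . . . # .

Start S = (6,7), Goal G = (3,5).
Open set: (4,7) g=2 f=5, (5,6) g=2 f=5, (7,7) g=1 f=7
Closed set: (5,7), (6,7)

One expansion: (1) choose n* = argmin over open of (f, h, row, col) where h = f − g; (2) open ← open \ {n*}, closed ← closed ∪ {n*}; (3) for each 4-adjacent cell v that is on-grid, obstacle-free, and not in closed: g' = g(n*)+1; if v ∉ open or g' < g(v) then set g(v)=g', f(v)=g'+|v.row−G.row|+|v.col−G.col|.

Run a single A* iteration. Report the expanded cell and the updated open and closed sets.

step 1: expand (4,7) (f=5, h=3) → closed; open now [(3,7) g=3 f=5, (4,6) g=3 f=5, (5,6) g=2 f=5, (7,7) g=1 f=7]

expanded=(4,7); open=[(3,7) g=3 f=5, (4,6) g=3 f=5, (5,6) g=2 f=5, (7,7) g=1 f=7]; closed=[(4,7), (5,7), (6,7)]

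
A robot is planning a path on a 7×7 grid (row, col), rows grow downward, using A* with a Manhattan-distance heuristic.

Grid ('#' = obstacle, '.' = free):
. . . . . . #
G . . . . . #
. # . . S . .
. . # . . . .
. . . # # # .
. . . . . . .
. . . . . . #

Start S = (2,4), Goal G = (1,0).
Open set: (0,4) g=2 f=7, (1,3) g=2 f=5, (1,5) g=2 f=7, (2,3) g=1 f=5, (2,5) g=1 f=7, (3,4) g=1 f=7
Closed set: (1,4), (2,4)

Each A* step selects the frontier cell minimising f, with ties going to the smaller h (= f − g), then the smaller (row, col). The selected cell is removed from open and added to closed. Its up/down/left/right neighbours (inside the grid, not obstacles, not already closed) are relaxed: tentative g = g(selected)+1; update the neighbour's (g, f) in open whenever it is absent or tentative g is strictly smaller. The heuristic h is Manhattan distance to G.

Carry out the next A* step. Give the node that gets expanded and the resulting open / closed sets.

step 1: expand (1,3) (f=5, h=3) → closed; open now [(0,3) g=3 f=7, (0,4) g=2 f=7, (1,2) g=3 f=5, (1,5) g=2 f=7, (2,3) g=1 f=5, (2,5) g=1 f=7, (3,4) g=1 f=7]

expanded=(1,3); open=[(0,3) g=3 f=7, (0,4) g=2 f=7, (1,2) g=3 f=5, (1,5) g=2 f=7, (2,3) g=1 f=5, (2,5) g=1 f=7, (3,4) g=1 f=7]; closed=[(1,3), (1,4), (2,4)]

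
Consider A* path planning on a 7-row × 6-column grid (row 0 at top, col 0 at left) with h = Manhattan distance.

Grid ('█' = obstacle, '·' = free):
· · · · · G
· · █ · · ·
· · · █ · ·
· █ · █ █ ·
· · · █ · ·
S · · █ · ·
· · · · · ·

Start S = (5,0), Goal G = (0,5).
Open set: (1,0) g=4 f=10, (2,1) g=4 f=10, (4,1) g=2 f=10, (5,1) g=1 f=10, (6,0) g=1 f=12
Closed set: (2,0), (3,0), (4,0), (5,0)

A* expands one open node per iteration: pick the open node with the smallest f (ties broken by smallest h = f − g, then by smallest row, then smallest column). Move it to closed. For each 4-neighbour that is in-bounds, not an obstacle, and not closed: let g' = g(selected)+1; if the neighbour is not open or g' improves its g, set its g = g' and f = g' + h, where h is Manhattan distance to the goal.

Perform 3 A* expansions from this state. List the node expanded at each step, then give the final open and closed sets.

order=[(1,0) → (0,0) → (0,1)]; open=[(0,2) g=7 f=10, (1,1) g=5 f=10, (2,1) g=4 f=10, (4,1) g=2 f=10, (5,1) g=1 f=10, (6,0) g=1 f=12]; closed=[(0,0), (0,1), (1,0), (2,0), (3,0), (4,0), (5,0)]

step 1: expand (1,0) (f=10, h=6) → closed; open now [(0,0) g=5 f=10, (1,1) g=5 f=10, (2,1) g=4 f=10, (4,1) g=2 f=10, (5,1) g=1 f=10, (6,0) g=1 f=12]
step 2: expand (0,0) (f=10, h=5) → closed; open now [(0,1) g=6 f=10, (1,1) g=5 f=10, (2,1) g=4 f=10, (4,1) g=2 f=10, (5,1) g=1 f=10, (6,0) g=1 f=12]
step 3: expand (0,1) (f=10, h=4) → closed; open now [(0,2) g=7 f=10, (1,1) g=5 f=10, (2,1) g=4 f=10, (4,1) g=2 f=10, (5,1) g=1 f=10, (6,0) g=1 f=12]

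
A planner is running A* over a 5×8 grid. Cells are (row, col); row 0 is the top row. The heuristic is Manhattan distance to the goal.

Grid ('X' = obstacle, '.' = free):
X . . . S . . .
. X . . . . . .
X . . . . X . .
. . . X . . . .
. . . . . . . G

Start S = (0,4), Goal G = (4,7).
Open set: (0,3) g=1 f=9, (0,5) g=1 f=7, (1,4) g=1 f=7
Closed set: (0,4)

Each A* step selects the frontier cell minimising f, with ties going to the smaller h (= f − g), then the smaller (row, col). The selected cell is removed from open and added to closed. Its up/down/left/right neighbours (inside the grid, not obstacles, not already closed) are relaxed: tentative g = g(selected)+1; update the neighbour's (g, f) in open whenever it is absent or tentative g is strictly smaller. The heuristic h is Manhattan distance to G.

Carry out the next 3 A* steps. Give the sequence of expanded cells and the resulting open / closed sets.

step 1: expand (0,5) (f=7, h=6) → closed; open now [(0,3) g=1 f=9, (0,6) g=2 f=7, (1,4) g=1 f=7, (1,5) g=2 f=7]
step 2: expand (0,6) (f=7, h=5) → closed; open now [(0,3) g=1 f=9, (0,7) g=3 f=7, (1,4) g=1 f=7, (1,5) g=2 f=7, (1,6) g=3 f=7]
step 3: expand (0,7) (f=7, h=4) → closed; open now [(0,3) g=1 f=9, (1,4) g=1 f=7, (1,5) g=2 f=7, (1,6) g=3 f=7, (1,7) g=4 f=7]

order=[(0,5) → (0,6) → (0,7)]; open=[(0,3) g=1 f=9, (1,4) g=1 f=7, (1,5) g=2 f=7, (1,6) g=3 f=7, (1,7) g=4 f=7]; closed=[(0,4), (0,5), (0,6), (0,7)]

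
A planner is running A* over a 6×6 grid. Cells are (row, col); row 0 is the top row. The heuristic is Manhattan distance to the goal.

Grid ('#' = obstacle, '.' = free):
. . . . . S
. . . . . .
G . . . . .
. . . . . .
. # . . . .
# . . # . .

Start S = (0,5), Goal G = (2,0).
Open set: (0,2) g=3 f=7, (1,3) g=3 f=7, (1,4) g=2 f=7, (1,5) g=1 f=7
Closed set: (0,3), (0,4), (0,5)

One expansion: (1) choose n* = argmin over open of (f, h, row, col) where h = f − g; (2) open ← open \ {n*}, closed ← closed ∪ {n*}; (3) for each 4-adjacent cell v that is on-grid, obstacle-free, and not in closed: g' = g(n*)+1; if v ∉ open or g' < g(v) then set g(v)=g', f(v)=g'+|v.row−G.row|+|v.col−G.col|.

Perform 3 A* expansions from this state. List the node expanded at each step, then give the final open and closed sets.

order=[(0,2) → (0,1) → (0,0)]; open=[(1,0) g=6 f=7, (1,1) g=5 f=7, (1,2) g=4 f=7, (1,3) g=3 f=7, (1,4) g=2 f=7, (1,5) g=1 f=7]; closed=[(0,0), (0,1), (0,2), (0,3), (0,4), (0,5)]

step 1: expand (0,2) (f=7, h=4) → closed; open now [(0,1) g=4 f=7, (1,2) g=4 f=7, (1,3) g=3 f=7, (1,4) g=2 f=7, (1,5) g=1 f=7]
step 2: expand (0,1) (f=7, h=3) → closed; open now [(0,0) g=5 f=7, (1,1) g=5 f=7, (1,2) g=4 f=7, (1,3) g=3 f=7, (1,4) g=2 f=7, (1,5) g=1 f=7]
step 3: expand (0,0) (f=7, h=2) → closed; open now [(1,0) g=6 f=7, (1,1) g=5 f=7, (1,2) g=4 f=7, (1,3) g=3 f=7, (1,4) g=2 f=7, (1,5) g=1 f=7]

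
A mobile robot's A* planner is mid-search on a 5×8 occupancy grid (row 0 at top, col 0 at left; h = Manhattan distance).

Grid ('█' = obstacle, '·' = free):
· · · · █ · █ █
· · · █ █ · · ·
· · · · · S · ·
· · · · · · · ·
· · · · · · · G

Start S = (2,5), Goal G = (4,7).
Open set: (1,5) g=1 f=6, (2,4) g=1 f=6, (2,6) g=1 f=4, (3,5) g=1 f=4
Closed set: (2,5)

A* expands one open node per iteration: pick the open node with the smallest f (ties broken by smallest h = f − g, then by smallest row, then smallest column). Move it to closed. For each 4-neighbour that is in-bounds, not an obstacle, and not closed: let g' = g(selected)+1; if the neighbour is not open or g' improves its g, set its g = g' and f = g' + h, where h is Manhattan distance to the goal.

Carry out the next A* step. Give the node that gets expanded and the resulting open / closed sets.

expanded=(2,6); open=[(1,5) g=1 f=6, (1,6) g=2 f=6, (2,4) g=1 f=6, (2,7) g=2 f=4, (3,5) g=1 f=4, (3,6) g=2 f=4]; closed=[(2,5), (2,6)]

step 1: expand (2,6) (f=4, h=3) → closed; open now [(1,5) g=1 f=6, (1,6) g=2 f=6, (2,4) g=1 f=6, (2,7) g=2 f=4, (3,5) g=1 f=4, (3,6) g=2 f=4]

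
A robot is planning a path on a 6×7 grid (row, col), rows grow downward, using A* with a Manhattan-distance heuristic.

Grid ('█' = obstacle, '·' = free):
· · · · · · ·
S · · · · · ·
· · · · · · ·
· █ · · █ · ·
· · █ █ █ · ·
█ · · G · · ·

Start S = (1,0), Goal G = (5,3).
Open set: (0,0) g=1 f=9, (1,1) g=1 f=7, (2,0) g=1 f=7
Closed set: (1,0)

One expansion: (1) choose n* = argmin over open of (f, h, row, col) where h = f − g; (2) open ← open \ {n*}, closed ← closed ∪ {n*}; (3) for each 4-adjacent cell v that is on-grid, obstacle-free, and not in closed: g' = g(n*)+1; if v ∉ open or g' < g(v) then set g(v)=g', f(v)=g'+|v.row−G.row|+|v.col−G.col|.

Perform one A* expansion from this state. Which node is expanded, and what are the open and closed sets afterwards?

step 1: expand (1,1) (f=7, h=6) → closed; open now [(0,0) g=1 f=9, (0,1) g=2 f=9, (1,2) g=2 f=7, (2,0) g=1 f=7, (2,1) g=2 f=7]

expanded=(1,1); open=[(0,0) g=1 f=9, (0,1) g=2 f=9, (1,2) g=2 f=7, (2,0) g=1 f=7, (2,1) g=2 f=7]; closed=[(1,0), (1,1)]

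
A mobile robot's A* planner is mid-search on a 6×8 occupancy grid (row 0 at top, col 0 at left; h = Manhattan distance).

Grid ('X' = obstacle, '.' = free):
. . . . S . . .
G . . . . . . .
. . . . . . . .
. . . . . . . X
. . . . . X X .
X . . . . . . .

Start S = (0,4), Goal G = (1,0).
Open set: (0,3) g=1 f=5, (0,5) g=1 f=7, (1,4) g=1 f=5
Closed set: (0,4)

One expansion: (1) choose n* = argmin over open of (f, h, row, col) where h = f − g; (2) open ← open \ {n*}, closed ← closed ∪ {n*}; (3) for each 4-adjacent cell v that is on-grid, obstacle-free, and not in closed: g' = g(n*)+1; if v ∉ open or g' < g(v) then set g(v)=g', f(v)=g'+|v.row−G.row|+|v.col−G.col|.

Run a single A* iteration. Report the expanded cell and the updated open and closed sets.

expanded=(0,3); open=[(0,2) g=2 f=5, (0,5) g=1 f=7, (1,3) g=2 f=5, (1,4) g=1 f=5]; closed=[(0,3), (0,4)]

step 1: expand (0,3) (f=5, h=4) → closed; open now [(0,2) g=2 f=5, (0,5) g=1 f=7, (1,3) g=2 f=5, (1,4) g=1 f=5]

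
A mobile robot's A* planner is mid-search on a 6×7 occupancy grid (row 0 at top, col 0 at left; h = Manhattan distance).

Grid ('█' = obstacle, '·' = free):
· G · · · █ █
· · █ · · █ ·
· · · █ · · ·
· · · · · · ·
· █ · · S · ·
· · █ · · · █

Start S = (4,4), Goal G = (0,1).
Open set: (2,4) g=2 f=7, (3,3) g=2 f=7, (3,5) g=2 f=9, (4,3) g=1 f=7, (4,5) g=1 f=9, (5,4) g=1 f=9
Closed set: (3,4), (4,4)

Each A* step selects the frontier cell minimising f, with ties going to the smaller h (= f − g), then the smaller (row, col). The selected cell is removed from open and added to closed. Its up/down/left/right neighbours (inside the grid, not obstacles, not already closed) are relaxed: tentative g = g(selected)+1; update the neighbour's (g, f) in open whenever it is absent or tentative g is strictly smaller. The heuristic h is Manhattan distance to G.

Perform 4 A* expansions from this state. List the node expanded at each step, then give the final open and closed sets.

order=[(2,4) → (1,4) → (0,4) → (0,3)]; open=[(0,2) g=6 f=7, (1,3) g=4 f=7, (2,5) g=3 f=9, (3,3) g=2 f=7, (3,5) g=2 f=9, (4,3) g=1 f=7, (4,5) g=1 f=9, (5,4) g=1 f=9]; closed=[(0,3), (0,4), (1,4), (2,4), (3,4), (4,4)]

step 1: expand (2,4) (f=7, h=5) → closed; open now [(1,4) g=3 f=7, (2,5) g=3 f=9, (3,3) g=2 f=7, (3,5) g=2 f=9, (4,3) g=1 f=7, (4,5) g=1 f=9, (5,4) g=1 f=9]
step 2: expand (1,4) (f=7, h=4) → closed; open now [(0,4) g=4 f=7, (1,3) g=4 f=7, (2,5) g=3 f=9, (3,3) g=2 f=7, (3,5) g=2 f=9, (4,3) g=1 f=7, (4,5) g=1 f=9, (5,4) g=1 f=9]
step 3: expand (0,4) (f=7, h=3) → closed; open now [(0,3) g=5 f=7, (1,3) g=4 f=7, (2,5) g=3 f=9, (3,3) g=2 f=7, (3,5) g=2 f=9, (4,3) g=1 f=7, (4,5) g=1 f=9, (5,4) g=1 f=9]
step 4: expand (0,3) (f=7, h=2) → closed; open now [(0,2) g=6 f=7, (1,3) g=4 f=7, (2,5) g=3 f=9, (3,3) g=2 f=7, (3,5) g=2 f=9, (4,3) g=1 f=7, (4,5) g=1 f=9, (5,4) g=1 f=9]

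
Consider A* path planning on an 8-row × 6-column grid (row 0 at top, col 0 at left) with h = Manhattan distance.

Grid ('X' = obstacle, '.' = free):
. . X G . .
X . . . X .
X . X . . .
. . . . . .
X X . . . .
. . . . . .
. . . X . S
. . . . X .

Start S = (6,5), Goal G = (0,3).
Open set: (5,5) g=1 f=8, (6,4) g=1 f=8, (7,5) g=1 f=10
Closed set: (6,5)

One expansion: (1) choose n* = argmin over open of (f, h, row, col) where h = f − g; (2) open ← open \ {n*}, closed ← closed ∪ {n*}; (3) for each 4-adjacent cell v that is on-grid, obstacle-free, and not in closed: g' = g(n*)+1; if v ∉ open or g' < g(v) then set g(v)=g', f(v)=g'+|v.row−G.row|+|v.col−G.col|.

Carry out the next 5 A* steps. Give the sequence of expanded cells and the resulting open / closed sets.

order=[(5,5) → (4,5) → (3,5) → (2,5) → (1,5)]; open=[(0,5) g=6 f=8, (2,4) g=5 f=8, (3,4) g=4 f=8, (4,4) g=3 f=8, (5,4) g=2 f=8, (6,4) g=1 f=8, (7,5) g=1 f=10]; closed=[(1,5), (2,5), (3,5), (4,5), (5,5), (6,5)]

step 1: expand (5,5) (f=8, h=7) → closed; open now [(4,5) g=2 f=8, (5,4) g=2 f=8, (6,4) g=1 f=8, (7,5) g=1 f=10]
step 2: expand (4,5) (f=8, h=6) → closed; open now [(3,5) g=3 f=8, (4,4) g=3 f=8, (5,4) g=2 f=8, (6,4) g=1 f=8, (7,5) g=1 f=10]
step 3: expand (3,5) (f=8, h=5) → closed; open now [(2,5) g=4 f=8, (3,4) g=4 f=8, (4,4) g=3 f=8, (5,4) g=2 f=8, (6,4) g=1 f=8, (7,5) g=1 f=10]
step 4: expand (2,5) (f=8, h=4) → closed; open now [(1,5) g=5 f=8, (2,4) g=5 f=8, (3,4) g=4 f=8, (4,4) g=3 f=8, (5,4) g=2 f=8, (6,4) g=1 f=8, (7,5) g=1 f=10]
step 5: expand (1,5) (f=8, h=3) → closed; open now [(0,5) g=6 f=8, (2,4) g=5 f=8, (3,4) g=4 f=8, (4,4) g=3 f=8, (5,4) g=2 f=8, (6,4) g=1 f=8, (7,5) g=1 f=10]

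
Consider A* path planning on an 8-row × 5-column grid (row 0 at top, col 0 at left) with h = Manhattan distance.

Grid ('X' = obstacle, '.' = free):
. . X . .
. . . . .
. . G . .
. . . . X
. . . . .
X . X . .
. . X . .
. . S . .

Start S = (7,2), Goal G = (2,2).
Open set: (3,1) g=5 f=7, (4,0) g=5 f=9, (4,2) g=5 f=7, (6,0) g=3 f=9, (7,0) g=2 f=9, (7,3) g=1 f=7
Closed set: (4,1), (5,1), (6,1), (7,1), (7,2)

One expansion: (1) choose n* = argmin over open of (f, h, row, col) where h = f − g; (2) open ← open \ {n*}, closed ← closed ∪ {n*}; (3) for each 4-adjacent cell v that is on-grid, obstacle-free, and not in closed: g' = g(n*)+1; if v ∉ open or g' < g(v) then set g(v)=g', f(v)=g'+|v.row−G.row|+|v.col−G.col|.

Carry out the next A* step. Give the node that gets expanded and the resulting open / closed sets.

expanded=(3,1); open=[(2,1) g=6 f=7, (3,0) g=6 f=9, (3,2) g=6 f=7, (4,0) g=5 f=9, (4,2) g=5 f=7, (6,0) g=3 f=9, (7,0) g=2 f=9, (7,3) g=1 f=7]; closed=[(3,1), (4,1), (5,1), (6,1), (7,1), (7,2)]

step 1: expand (3,1) (f=7, h=2) → closed; open now [(2,1) g=6 f=7, (3,0) g=6 f=9, (3,2) g=6 f=7, (4,0) g=5 f=9, (4,2) g=5 f=7, (6,0) g=3 f=9, (7,0) g=2 f=9, (7,3) g=1 f=7]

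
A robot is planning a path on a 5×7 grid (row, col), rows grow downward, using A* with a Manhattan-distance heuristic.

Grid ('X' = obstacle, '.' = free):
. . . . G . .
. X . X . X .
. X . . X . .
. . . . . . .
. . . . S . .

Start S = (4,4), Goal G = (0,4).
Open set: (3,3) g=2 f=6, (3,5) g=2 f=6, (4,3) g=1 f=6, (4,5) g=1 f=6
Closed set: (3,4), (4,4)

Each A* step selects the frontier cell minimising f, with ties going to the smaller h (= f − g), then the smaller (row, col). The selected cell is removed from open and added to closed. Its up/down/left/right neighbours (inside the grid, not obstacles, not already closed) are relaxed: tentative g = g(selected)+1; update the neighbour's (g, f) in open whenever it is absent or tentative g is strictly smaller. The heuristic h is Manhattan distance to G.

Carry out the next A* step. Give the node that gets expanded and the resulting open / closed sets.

expanded=(3,3); open=[(2,3) g=3 f=6, (3,2) g=3 f=8, (3,5) g=2 f=6, (4,3) g=1 f=6, (4,5) g=1 f=6]; closed=[(3,3), (3,4), (4,4)]

step 1: expand (3,3) (f=6, h=4) → closed; open now [(2,3) g=3 f=6, (3,2) g=3 f=8, (3,5) g=2 f=6, (4,3) g=1 f=6, (4,5) g=1 f=6]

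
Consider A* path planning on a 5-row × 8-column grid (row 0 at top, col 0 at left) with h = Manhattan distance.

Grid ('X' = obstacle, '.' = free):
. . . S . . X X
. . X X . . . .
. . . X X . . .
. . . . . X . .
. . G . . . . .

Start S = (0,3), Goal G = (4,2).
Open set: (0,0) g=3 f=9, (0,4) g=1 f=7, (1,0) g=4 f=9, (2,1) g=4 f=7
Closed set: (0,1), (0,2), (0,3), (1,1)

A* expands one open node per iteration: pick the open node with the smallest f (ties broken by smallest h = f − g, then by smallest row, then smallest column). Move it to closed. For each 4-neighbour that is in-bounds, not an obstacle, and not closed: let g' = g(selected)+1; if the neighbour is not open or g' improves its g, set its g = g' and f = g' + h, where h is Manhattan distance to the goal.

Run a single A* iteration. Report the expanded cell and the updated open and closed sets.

expanded=(2,1); open=[(0,0) g=3 f=9, (0,4) g=1 f=7, (1,0) g=4 f=9, (2,0) g=5 f=9, (2,2) g=5 f=7, (3,1) g=5 f=7]; closed=[(0,1), (0,2), (0,3), (1,1), (2,1)]

step 1: expand (2,1) (f=7, h=3) → closed; open now [(0,0) g=3 f=9, (0,4) g=1 f=7, (1,0) g=4 f=9, (2,0) g=5 f=9, (2,2) g=5 f=7, (3,1) g=5 f=7]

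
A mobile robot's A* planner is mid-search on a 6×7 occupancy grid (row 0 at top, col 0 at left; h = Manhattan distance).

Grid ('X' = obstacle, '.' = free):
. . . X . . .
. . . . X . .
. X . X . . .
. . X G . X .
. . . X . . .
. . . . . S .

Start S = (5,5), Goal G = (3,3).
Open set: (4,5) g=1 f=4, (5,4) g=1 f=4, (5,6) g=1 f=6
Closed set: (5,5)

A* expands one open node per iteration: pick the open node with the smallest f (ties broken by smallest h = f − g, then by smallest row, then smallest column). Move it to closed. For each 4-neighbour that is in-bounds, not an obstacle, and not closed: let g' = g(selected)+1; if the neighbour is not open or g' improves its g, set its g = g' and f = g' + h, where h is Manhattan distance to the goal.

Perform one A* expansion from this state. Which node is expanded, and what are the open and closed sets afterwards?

expanded=(4,5); open=[(4,4) g=2 f=4, (4,6) g=2 f=6, (5,4) g=1 f=4, (5,6) g=1 f=6]; closed=[(4,5), (5,5)]

step 1: expand (4,5) (f=4, h=3) → closed; open now [(4,4) g=2 f=4, (4,6) g=2 f=6, (5,4) g=1 f=4, (5,6) g=1 f=6]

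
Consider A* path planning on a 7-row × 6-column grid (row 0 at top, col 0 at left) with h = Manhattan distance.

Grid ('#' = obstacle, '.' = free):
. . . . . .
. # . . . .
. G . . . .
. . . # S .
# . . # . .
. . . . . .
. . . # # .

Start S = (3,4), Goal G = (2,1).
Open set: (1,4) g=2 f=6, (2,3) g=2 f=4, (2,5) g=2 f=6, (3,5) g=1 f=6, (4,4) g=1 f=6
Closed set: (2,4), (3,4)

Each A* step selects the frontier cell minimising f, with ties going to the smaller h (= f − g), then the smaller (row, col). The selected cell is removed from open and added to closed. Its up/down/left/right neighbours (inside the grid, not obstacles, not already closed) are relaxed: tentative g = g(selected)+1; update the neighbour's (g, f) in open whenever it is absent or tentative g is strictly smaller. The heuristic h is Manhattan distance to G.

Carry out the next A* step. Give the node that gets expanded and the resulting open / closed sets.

expanded=(2,3); open=[(1,3) g=3 f=6, (1,4) g=2 f=6, (2,2) g=3 f=4, (2,5) g=2 f=6, (3,5) g=1 f=6, (4,4) g=1 f=6]; closed=[(2,3), (2,4), (3,4)]

step 1: expand (2,3) (f=4, h=2) → closed; open now [(1,3) g=3 f=6, (1,4) g=2 f=6, (2,2) g=3 f=4, (2,5) g=2 f=6, (3,5) g=1 f=6, (4,4) g=1 f=6]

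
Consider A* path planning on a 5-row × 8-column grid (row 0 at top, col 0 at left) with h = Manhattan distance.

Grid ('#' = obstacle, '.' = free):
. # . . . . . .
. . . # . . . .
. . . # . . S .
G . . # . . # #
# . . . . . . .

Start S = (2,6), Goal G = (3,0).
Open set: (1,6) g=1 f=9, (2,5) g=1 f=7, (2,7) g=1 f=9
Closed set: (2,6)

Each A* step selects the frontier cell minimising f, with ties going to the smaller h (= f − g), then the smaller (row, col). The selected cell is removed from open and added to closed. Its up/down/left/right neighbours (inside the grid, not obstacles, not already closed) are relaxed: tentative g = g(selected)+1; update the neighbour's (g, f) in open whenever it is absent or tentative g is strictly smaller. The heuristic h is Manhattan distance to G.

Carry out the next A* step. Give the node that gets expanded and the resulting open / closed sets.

step 1: expand (2,5) (f=7, h=6) → closed; open now [(1,5) g=2 f=9, (1,6) g=1 f=9, (2,4) g=2 f=7, (2,7) g=1 f=9, (3,5) g=2 f=7]

expanded=(2,5); open=[(1,5) g=2 f=9, (1,6) g=1 f=9, (2,4) g=2 f=7, (2,7) g=1 f=9, (3,5) g=2 f=7]; closed=[(2,5), (2,6)]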